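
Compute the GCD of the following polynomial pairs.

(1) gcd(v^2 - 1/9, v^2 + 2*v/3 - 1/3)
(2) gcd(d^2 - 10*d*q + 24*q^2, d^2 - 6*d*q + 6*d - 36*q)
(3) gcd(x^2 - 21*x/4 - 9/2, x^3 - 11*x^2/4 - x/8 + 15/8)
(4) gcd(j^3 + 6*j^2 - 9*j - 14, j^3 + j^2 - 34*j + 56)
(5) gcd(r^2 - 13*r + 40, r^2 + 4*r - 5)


(1) = v - 1/3
(2) = -d + 6*q
(3) = gcd((x - 6)*(x + 3/4), (x - 5/2)*(x - 1)*(x + 3/4)) = x + 3/4
(4) = j^2 + 5*j - 14
(5) = gcd((r - 8)*(r - 5), (r - 1)*(r + 5)) = 1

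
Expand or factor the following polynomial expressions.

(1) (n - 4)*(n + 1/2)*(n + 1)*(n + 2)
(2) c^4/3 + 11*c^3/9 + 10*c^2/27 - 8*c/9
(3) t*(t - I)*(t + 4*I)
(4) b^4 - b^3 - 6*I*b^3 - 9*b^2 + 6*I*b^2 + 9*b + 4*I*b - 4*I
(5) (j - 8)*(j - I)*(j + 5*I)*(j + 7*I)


(1) = n^4 - n^3/2 - 21*n^2/2 - 13*n - 4
(2) = c*(c/3 + 1)*(c - 2/3)*(c + 4/3)
(3) = t^3 + 3*I*t^2 + 4*t
(4) = (b - 1)*(b - 4*I)*(b - I)^2
(5) = j^4 - 8*j^3 + 11*I*j^3 - 23*j^2 - 88*I*j^2 + 184*j + 35*I*j - 280*I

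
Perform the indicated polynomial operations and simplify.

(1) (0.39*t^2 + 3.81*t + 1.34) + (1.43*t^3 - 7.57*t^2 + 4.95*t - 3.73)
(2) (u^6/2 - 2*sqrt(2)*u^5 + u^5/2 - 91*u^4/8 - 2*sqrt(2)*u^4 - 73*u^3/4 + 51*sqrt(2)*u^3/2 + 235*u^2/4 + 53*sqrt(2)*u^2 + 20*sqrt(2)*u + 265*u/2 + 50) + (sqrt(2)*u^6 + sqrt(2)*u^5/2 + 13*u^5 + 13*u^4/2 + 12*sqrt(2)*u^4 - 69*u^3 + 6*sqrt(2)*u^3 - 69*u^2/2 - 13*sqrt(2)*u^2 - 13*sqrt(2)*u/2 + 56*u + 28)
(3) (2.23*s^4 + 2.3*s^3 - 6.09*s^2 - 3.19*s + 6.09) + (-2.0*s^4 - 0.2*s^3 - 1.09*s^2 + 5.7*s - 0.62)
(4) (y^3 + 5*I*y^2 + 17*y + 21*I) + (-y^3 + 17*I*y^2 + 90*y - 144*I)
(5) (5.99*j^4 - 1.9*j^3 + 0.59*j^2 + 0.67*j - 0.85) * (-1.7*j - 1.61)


(1) = 1.43*t^3 - 7.18*t^2 + 8.76*t - 2.39
(2) = u^6/2 + sqrt(2)*u^6 - 3*sqrt(2)*u^5/2 + 27*u^5/2 - 39*u^4/8 + 10*sqrt(2)*u^4 - 349*u^3/4 + 63*sqrt(2)*u^3/2 + 97*u^2/4 + 40*sqrt(2)*u^2 + 27*sqrt(2)*u/2 + 377*u/2 + 78
(3) = 0.23*s^4 + 2.1*s^3 - 7.18*s^2 + 2.51*s + 5.47
(4) = 22*I*y^2 + 107*y - 123*I
(5) = -10.183*j^5 - 6.4139*j^4 + 2.056*j^3 - 2.0889*j^2 + 0.3663*j + 1.3685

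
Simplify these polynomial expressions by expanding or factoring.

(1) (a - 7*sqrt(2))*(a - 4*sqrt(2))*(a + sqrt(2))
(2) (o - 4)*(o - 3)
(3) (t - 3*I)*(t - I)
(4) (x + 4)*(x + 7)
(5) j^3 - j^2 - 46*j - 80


(1) = a^3 - 10*sqrt(2)*a^2 + 34*a + 56*sqrt(2)
(2) = o^2 - 7*o + 12
(3) = t^2 - 4*I*t - 3
(4) = x^2 + 11*x + 28
(5) = (j - 8)*(j + 2)*(j + 5)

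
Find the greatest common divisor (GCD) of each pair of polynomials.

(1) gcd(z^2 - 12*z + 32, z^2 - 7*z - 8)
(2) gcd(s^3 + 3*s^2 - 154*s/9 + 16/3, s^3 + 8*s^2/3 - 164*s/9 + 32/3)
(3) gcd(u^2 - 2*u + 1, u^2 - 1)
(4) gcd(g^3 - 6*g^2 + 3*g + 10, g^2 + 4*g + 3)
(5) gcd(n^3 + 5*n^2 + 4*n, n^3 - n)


(1) = gcd((z - 8)*(z - 4), (z - 8)*(z + 1)) = z - 8
(2) = gcd((s - 8/3)*(s - 1/3)*(s + 6), (s - 8/3)*(s - 2/3)*(s + 6)) = s^2 + 10*s/3 - 16
(3) = gcd((u - 1)^2, (u - 1)*(u + 1)) = u - 1
(4) = gcd((g - 5)*(g - 2)*(g + 1), (g + 1)*(g + 3)) = g + 1
(5) = n^2 + n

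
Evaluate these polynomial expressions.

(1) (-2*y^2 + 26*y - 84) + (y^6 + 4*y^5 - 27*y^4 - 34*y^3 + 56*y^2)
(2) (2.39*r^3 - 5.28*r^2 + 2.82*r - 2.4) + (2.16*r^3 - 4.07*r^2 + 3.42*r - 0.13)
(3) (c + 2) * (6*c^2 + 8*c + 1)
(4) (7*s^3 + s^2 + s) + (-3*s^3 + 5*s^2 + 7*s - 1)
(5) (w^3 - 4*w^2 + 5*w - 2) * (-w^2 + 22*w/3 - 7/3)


(1) = y^6 + 4*y^5 - 27*y^4 - 34*y^3 + 54*y^2 + 26*y - 84
(2) = 4.55*r^3 - 9.35*r^2 + 6.24*r - 2.53
(3) = 6*c^3 + 20*c^2 + 17*c + 2
(4) = 4*s^3 + 6*s^2 + 8*s - 1
(5) = -w^5 + 34*w^4/3 - 110*w^3/3 + 48*w^2 - 79*w/3 + 14/3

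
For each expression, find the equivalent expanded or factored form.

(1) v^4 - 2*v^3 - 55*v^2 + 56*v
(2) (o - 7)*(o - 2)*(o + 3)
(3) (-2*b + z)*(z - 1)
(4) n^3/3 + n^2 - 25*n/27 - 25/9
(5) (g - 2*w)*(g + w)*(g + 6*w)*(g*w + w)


(1) = v*(v - 8)*(v - 1)*(v + 7)
(2) = o^3 - 6*o^2 - 13*o + 42
(3) = -2*b*z + 2*b + z^2 - z
(4) = (n/3 + 1)*(n - 5/3)*(n + 5/3)
(5) = g^4*w + 5*g^3*w^2 + g^3*w - 8*g^2*w^3 + 5*g^2*w^2 - 12*g*w^4 - 8*g*w^3 - 12*w^4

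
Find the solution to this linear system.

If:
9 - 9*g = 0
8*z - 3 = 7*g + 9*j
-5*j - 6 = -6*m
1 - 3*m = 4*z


Then:
g = 1
j = -1
m = 1/6
z = 1/8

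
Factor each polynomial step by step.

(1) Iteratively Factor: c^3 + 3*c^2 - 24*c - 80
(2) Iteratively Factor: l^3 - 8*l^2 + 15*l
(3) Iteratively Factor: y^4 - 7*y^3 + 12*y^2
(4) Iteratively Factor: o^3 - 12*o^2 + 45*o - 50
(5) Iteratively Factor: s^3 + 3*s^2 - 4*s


(1) = (c - 5)*(c^2 + 8*c + 16) = (c - 5)*(c + 4)*(c + 4)
(2) = (l - 5)*(l^2 - 3*l) = l*(l - 5)*(l - 3)
(3) = (y - 3)*(y^3 - 4*y^2) = y*(y - 3)*(y^2 - 4*y) = y*(y - 4)*(y - 3)*(y)
(4) = (o - 2)*(o^2 - 10*o + 25) = (o - 5)*(o - 2)*(o - 5)
(5) = (s + 4)*(s^2 - s) = s*(s + 4)*(s - 1)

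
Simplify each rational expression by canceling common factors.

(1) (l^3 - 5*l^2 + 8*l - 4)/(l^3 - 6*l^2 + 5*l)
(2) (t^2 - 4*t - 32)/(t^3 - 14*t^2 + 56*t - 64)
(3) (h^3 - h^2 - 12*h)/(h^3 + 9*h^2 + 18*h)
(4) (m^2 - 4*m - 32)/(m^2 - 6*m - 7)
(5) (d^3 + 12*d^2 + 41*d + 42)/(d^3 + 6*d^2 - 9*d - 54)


(1) = (l^2 - 4*l + 4)/(l^2 - 5*l)
(2) = (t + 4)/(t^2 - 6*t + 8)
(3) = (h - 4)/(h + 6)
(4) = (m^2 - 4*m - 32)/(m^2 - 6*m - 7)
(5) = (d^2 + 9*d + 14)/(d^2 + 3*d - 18)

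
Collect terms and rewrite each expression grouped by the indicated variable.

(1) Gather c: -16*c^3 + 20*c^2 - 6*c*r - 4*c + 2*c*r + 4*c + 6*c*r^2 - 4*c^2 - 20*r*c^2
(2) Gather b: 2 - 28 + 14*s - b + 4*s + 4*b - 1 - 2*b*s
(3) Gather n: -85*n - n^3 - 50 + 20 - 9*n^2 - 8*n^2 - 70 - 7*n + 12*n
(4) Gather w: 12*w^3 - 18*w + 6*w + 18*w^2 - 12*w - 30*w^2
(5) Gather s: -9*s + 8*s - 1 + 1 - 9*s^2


(1) = -16*c^3 + c^2*(16 - 20*r) + c*(6*r^2 - 4*r)
(2) = b*(3 - 2*s) + 18*s - 27
(3) = -n^3 - 17*n^2 - 80*n - 100
(4) = 12*w^3 - 12*w^2 - 24*w
(5) = -9*s^2 - s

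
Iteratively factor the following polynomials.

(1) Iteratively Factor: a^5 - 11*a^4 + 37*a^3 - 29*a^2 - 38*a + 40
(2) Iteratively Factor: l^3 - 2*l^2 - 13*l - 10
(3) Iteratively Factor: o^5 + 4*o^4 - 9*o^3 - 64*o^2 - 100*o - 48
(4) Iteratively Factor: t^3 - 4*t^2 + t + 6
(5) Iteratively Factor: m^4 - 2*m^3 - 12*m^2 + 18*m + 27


(1) = (a - 5)*(a^4 - 6*a^3 + 7*a^2 + 6*a - 8) = (a - 5)*(a - 1)*(a^3 - 5*a^2 + 2*a + 8) = (a - 5)*(a - 1)*(a + 1)*(a^2 - 6*a + 8) = (a - 5)*(a - 2)*(a - 1)*(a + 1)*(a - 4)
(2) = (l - 5)*(l^2 + 3*l + 2) = (l - 5)*(l + 2)*(l + 1)
(3) = (o + 3)*(o^4 + o^3 - 12*o^2 - 28*o - 16) = (o + 1)*(o + 3)*(o^3 - 12*o - 16) = (o + 1)*(o + 2)*(o + 3)*(o^2 - 2*o - 8) = (o + 1)*(o + 2)^2*(o + 3)*(o - 4)
(4) = (t - 3)*(t^2 - t - 2) = (t - 3)*(t - 2)*(t + 1)
(5) = (m + 3)*(m^3 - 5*m^2 + 3*m + 9) = (m + 1)*(m + 3)*(m^2 - 6*m + 9) = (m - 3)*(m + 1)*(m + 3)*(m - 3)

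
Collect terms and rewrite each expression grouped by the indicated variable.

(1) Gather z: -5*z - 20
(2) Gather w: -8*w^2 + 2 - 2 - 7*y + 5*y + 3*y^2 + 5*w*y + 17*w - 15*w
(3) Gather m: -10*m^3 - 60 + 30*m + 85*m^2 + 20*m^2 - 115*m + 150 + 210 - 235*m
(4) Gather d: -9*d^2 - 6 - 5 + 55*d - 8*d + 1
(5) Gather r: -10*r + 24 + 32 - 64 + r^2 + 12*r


(1) = -5*z - 20
(2) = -8*w^2 + w*(5*y + 2) + 3*y^2 - 2*y
(3) = -10*m^3 + 105*m^2 - 320*m + 300
(4) = -9*d^2 + 47*d - 10
(5) = r^2 + 2*r - 8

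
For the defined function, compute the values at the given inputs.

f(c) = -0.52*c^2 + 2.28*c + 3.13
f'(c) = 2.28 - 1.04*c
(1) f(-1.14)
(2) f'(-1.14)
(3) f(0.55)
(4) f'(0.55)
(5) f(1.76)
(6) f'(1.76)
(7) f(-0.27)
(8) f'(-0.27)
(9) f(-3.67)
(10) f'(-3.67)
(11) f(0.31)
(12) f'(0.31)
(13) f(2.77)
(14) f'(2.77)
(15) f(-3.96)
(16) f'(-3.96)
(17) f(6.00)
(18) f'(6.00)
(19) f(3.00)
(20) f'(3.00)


(1) = -0.14
(2) = 3.47
(3) = 4.23
(4) = 1.71
(5) = 5.53
(6) = 0.45
(7) = 2.48
(8) = 2.56
(9) = -12.24
(10) = 6.10
(11) = 3.79
(12) = 1.96
(13) = 5.46
(14) = -0.60
(15) = -14.05
(16) = 6.40
(17) = -1.91
(18) = -3.96
(19) = 5.29
(20) = -0.84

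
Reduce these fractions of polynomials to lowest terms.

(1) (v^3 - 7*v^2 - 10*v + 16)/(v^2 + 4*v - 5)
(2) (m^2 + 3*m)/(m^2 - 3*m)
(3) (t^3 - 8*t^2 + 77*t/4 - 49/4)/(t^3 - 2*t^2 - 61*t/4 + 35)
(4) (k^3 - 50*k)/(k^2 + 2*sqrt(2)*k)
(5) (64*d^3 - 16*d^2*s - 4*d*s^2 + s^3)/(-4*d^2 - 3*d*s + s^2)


(1) = (v^2 - 6*v - 16)/(v + 5)
(2) = (m + 3)/(m - 3)
(3) = (2*t^2 - 9*t + 7)/(2*t^2 + 3*t - 20)
(4) = (k^2 - 50)/(k + 2*sqrt(2))
(5) = (-16*d^2 + s^2)/(d + s)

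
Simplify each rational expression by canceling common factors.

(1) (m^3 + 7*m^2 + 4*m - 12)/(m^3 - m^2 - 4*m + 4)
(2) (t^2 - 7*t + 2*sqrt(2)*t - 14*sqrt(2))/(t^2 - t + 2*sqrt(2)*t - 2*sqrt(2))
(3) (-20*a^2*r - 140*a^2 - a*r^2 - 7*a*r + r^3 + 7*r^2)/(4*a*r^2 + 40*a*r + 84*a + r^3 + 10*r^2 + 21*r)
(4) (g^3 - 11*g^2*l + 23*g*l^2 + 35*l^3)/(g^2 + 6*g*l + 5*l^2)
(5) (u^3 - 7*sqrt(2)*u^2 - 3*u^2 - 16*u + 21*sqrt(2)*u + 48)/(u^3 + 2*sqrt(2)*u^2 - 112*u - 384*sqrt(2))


(1) = (m + 6)/(m - 2)
(2) = (t - 7)/(t - 1)
(3) = (-5*a + r)/(r + 3)
(4) = (g^2 - 12*g*l + 35*l^2)/(g + 5*l)
(5) = (u^2 + u*(-3 + sqrt(2)) - 3*sqrt(2))/(u^2 + 10*sqrt(2)*u + 48)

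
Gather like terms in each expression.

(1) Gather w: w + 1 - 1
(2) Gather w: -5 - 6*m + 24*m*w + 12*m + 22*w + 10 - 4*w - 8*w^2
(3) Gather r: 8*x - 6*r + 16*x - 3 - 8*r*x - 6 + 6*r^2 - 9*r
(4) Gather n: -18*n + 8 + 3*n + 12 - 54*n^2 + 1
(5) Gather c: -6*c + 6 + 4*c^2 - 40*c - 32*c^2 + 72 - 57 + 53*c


(1) = w
(2) = 6*m - 8*w^2 + w*(24*m + 18) + 5
(3) = 6*r^2 + r*(-8*x - 15) + 24*x - 9
(4) = -54*n^2 - 15*n + 21
(5) = -28*c^2 + 7*c + 21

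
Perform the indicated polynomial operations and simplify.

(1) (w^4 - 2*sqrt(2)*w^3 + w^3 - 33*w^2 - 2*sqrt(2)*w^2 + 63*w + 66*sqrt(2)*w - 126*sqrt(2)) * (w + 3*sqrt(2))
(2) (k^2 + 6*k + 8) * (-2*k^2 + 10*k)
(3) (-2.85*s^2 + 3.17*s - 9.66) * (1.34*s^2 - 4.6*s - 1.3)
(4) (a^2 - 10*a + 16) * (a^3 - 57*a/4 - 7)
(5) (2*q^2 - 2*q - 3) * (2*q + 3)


(1) = w^5 + w^4 + sqrt(2)*w^4 - 45*w^3 + sqrt(2)*w^3 - 33*sqrt(2)*w^2 + 51*w^2 + 63*sqrt(2)*w + 396*w - 756
(2) = -2*k^4 - 2*k^3 + 44*k^2 + 80*k
(3) = -3.819*s^4 + 17.3578*s^3 - 23.8214*s^2 + 40.315*s + 12.558
(4) = a^5 - 10*a^4 + 7*a^3/4 + 271*a^2/2 - 158*a - 112
(5) = 4*q^3 + 2*q^2 - 12*q - 9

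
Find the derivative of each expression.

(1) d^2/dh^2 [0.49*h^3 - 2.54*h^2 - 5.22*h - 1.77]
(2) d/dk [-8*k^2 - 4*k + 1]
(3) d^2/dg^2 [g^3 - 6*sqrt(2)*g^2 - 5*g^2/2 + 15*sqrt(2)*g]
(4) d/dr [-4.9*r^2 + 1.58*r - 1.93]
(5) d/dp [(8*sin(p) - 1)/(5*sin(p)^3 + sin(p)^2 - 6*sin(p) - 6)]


(1) = 2.94*h - 5.08
(2) = -16*k - 4
(3) = 6*g - 12*sqrt(2) - 5
(4) = 1.58 - 9.8*r
(5) = (-80*sin(p)^3 + 7*sin(p)^2 + 2*sin(p) - 54)*cos(p)/(5*sin(p)^3 + sin(p)^2 - 6*sin(p) - 6)^2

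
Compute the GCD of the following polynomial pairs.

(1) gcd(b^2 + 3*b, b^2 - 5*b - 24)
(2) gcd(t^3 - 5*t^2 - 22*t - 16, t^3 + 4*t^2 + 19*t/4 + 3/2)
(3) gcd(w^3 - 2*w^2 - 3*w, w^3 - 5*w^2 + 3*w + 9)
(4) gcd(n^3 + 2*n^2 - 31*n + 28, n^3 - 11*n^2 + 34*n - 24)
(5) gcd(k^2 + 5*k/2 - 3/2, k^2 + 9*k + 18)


(1) = b + 3
(2) = gcd((t - 8)*(t + 1)*(t + 2), (t + 1/2)*(t + 3/2)*(t + 2)) = t + 2
(3) = w^2 - 2*w - 3
(4) = gcd((n - 4)*(n - 1)*(n + 7), (n - 6)*(n - 4)*(n - 1)) = n^2 - 5*n + 4
(5) = gcd((k - 1/2)*(k + 3), (k + 3)*(k + 6)) = k + 3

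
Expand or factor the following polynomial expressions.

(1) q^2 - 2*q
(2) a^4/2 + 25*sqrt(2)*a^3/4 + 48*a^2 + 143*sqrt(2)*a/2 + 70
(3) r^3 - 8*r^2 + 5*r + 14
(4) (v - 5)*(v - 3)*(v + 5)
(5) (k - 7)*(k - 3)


(1) = q*(q - 2)
(2) = (a/2 + sqrt(2))*(a + sqrt(2))*(a + 5*sqrt(2)/2)*(a + 7*sqrt(2))
(3) = (r - 7)*(r - 2)*(r + 1)
(4) = v^3 - 3*v^2 - 25*v + 75
(5) = k^2 - 10*k + 21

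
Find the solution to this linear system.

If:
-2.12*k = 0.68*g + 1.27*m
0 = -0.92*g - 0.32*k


Then:
g = 0.234533702677747*m
k = -0.674284395198523*m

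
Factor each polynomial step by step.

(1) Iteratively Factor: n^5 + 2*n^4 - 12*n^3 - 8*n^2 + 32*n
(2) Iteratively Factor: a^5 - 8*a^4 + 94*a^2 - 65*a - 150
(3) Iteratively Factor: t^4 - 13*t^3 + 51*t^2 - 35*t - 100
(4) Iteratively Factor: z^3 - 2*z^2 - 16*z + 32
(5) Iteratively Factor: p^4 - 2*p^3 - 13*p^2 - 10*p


(1) = (n)*(n^4 + 2*n^3 - 12*n^2 - 8*n + 32) = n*(n - 2)*(n^3 + 4*n^2 - 4*n - 16) = n*(n - 2)*(n + 2)*(n^2 + 2*n - 8) = n*(n - 2)^2*(n + 2)*(n + 4)
(2) = (a + 3)*(a^4 - 11*a^3 + 33*a^2 - 5*a - 50) = (a - 5)*(a + 3)*(a^3 - 6*a^2 + 3*a + 10) = (a - 5)*(a - 2)*(a + 3)*(a^2 - 4*a - 5) = (a - 5)^2*(a - 2)*(a + 3)*(a + 1)
(3) = (t - 4)*(t^3 - 9*t^2 + 15*t + 25) = (t - 4)*(t + 1)*(t^2 - 10*t + 25) = (t - 5)*(t - 4)*(t + 1)*(t - 5)
(4) = (z - 4)*(z^2 + 2*z - 8) = (z - 4)*(z + 4)*(z - 2)
(5) = (p - 5)*(p^3 + 3*p^2 + 2*p) = p*(p - 5)*(p^2 + 3*p + 2) = p*(p - 5)*(p + 2)*(p + 1)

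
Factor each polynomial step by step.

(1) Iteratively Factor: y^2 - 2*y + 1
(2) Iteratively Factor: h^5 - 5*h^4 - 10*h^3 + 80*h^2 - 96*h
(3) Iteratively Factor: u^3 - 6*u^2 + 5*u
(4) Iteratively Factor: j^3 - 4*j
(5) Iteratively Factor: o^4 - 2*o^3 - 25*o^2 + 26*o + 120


(1) = (y - 1)*(y - 1)
(2) = (h - 3)*(h^4 - 2*h^3 - 16*h^2 + 32*h) = h*(h - 3)*(h^3 - 2*h^2 - 16*h + 32) = h*(h - 3)*(h - 2)*(h^2 - 16) = h*(h - 4)*(h - 3)*(h - 2)*(h + 4)
(3) = (u - 5)*(u^2 - u) = (u - 5)*(u - 1)*(u)
(4) = (j + 2)*(j^2 - 2*j) = j*(j + 2)*(j - 2)
(5) = (o + 2)*(o^3 - 4*o^2 - 17*o + 60) = (o + 2)*(o + 4)*(o^2 - 8*o + 15) = (o - 3)*(o + 2)*(o + 4)*(o - 5)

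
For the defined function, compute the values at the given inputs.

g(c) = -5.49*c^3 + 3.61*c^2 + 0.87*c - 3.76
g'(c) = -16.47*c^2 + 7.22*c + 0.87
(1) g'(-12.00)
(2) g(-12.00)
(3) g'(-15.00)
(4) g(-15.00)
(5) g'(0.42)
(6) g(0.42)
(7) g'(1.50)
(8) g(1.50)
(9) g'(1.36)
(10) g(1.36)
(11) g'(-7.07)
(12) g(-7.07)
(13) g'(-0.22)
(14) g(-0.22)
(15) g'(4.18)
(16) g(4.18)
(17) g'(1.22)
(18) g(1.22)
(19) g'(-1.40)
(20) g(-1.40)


(1) = -2457.45
(2) = 9992.36
(3) = -3813.18
(4) = 19324.19
(5) = 1.00
(6) = -3.16
(7) = -25.36
(8) = -12.86
(9) = -19.77
(10) = -9.71
(11) = -873.43
(12) = 2110.66
(13) = -1.52
(14) = -3.72
(15) = -256.72
(16) = -338.01
(17) = -14.84
(18) = -7.29
(19) = -41.52
(20) = 17.16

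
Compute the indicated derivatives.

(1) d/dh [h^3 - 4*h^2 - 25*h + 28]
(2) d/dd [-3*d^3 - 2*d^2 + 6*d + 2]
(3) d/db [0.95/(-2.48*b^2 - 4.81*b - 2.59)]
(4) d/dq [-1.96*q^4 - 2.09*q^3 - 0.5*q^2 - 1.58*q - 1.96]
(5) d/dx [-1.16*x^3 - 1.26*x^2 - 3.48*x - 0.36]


(1) = 3*h^2 - 8*h - 25
(2) = -9*d^2 - 4*d + 6
(3) = (4.712*b + 4.5695)/(2.48*b^2 + 4.81*b + 2.59)^2
(4) = -7.84*q^3 - 6.27*q^2 - 1.0*q - 1.58
(5) = -3.48*x^2 - 2.52*x - 3.48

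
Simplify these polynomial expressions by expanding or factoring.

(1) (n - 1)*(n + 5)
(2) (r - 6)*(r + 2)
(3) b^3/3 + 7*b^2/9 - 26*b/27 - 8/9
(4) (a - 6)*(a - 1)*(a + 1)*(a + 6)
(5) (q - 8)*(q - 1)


(1) = n^2 + 4*n - 5
(2) = r^2 - 4*r - 12
(3) = (b/3 + 1)*(b - 4/3)*(b + 2/3)
(4) = a^4 - 37*a^2 + 36
(5) = q^2 - 9*q + 8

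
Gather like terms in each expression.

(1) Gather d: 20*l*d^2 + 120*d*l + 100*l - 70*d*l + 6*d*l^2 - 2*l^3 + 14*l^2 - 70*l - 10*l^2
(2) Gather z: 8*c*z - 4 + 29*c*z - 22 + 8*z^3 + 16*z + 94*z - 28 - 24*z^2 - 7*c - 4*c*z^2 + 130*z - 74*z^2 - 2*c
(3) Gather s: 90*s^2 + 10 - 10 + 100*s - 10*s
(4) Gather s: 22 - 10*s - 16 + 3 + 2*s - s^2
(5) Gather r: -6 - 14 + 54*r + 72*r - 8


(1) = 20*d^2*l + d*(6*l^2 + 50*l) - 2*l^3 + 4*l^2 + 30*l
(2) = -9*c + 8*z^3 + z^2*(-4*c - 98) + z*(37*c + 240) - 54
(3) = 90*s^2 + 90*s
(4) = -s^2 - 8*s + 9
(5) = 126*r - 28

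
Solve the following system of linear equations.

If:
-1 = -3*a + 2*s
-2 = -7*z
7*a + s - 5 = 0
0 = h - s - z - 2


Then:
a = 11/17
h = 328/119
s = 8/17
z = 2/7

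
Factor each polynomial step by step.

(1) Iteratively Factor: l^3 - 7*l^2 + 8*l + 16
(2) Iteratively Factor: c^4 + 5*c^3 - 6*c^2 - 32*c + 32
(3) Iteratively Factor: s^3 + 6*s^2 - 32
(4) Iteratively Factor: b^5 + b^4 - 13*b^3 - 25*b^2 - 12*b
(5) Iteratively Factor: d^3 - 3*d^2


(1) = (l + 1)*(l^2 - 8*l + 16) = (l - 4)*(l + 1)*(l - 4)
(2) = (c + 4)*(c^3 + c^2 - 10*c + 8) = (c + 4)^2*(c^2 - 3*c + 2) = (c - 1)*(c + 4)^2*(c - 2)
(3) = (s - 2)*(s^2 + 8*s + 16) = (s - 2)*(s + 4)*(s + 4)
(4) = (b - 4)*(b^4 + 5*b^3 + 7*b^2 + 3*b) = (b - 4)*(b + 1)*(b^3 + 4*b^2 + 3*b) = (b - 4)*(b + 1)^2*(b^2 + 3*b) = b*(b - 4)*(b + 1)^2*(b + 3)
(5) = (d)*(d^2 - 3*d) = d*(d - 3)*(d)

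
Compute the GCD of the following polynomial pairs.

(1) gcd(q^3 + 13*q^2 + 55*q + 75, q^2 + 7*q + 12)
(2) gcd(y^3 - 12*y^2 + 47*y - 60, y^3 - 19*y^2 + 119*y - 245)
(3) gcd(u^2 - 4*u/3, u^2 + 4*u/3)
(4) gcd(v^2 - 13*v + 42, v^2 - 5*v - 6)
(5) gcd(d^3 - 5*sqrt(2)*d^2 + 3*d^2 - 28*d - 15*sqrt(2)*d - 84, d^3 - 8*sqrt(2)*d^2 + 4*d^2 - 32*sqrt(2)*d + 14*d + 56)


(1) = gcd((q + 3)*(q + 5)^2, (q + 3)*(q + 4)) = q + 3
(2) = gcd((y - 5)*(y - 4)*(y - 3), (y - 7)^2*(y - 5)) = y - 5
(3) = u
(4) = gcd((v - 7)*(v - 6), (v - 6)*(v + 1)) = v - 6
(5) = gcd((d + 3)*(d - 7*sqrt(2))*(d + 2*sqrt(2)), (d + 4)*(d - 7*sqrt(2))*(d - sqrt(2))) = d - 7*sqrt(2)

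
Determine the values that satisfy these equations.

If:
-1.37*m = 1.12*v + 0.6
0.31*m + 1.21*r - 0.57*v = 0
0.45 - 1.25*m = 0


Then:
m = 0.36
r = -0.55
v = -0.98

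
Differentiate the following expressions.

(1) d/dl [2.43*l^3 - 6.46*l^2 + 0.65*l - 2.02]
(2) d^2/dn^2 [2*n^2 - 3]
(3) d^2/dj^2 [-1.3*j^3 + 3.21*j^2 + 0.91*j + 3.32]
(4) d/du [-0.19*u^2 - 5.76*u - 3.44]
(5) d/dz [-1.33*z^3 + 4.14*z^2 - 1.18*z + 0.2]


(1) = 7.29*l^2 - 12.92*l + 0.65
(2) = 4
(3) = 6.42 - 7.8*j
(4) = -0.38*u - 5.76
(5) = -3.99*z^2 + 8.28*z - 1.18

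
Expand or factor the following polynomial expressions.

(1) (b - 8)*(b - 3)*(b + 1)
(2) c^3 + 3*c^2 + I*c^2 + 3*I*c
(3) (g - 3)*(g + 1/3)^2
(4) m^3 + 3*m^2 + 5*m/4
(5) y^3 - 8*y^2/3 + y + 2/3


(1) = b^3 - 10*b^2 + 13*b + 24
(2) = c*(c + 3)*(c + I)
(3) = g^3 - 7*g^2/3 - 17*g/9 - 1/3
(4) = m*(m + 1/2)*(m + 5/2)
(5) = (y - 2)*(y - 1)*(y + 1/3)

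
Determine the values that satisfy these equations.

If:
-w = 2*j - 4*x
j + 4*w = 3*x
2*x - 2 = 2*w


Then:
j = 13/5
w = 2/5
x = 7/5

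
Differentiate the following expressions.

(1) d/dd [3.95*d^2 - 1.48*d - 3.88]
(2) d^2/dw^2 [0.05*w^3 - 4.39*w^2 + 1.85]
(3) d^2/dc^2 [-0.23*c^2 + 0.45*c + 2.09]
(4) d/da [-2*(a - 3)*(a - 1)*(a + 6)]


(1) = 7.9*d - 1.48
(2) = 0.3*w - 8.78
(3) = -0.460000000000000
(4) = -6*a^2 - 8*a + 42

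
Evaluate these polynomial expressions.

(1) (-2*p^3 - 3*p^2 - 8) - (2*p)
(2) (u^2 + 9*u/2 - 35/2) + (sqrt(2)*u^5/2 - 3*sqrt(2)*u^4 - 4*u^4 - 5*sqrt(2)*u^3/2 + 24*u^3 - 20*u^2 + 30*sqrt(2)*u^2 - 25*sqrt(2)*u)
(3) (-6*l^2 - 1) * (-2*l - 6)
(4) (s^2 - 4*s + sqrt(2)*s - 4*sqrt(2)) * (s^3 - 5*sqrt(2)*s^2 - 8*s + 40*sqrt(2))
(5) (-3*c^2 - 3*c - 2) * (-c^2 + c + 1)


(1) = -2*p^3 - 3*p^2 - 2*p - 8
(2) = sqrt(2)*u^5/2 - 3*sqrt(2)*u^4 - 4*u^4 - 5*sqrt(2)*u^3/2 + 24*u^3 - 19*u^2 + 30*sqrt(2)*u^2 - 25*sqrt(2)*u + 9*u/2 - 35/2
(3) = 12*l^3 + 36*l^2 + 2*l + 6
(4) = s^5 - 4*sqrt(2)*s^4 - 4*s^4 - 18*s^3 + 16*sqrt(2)*s^3 + 32*sqrt(2)*s^2 + 72*s^2 - 128*sqrt(2)*s + 80*s - 320
(5) = 3*c^4 - 4*c^2 - 5*c - 2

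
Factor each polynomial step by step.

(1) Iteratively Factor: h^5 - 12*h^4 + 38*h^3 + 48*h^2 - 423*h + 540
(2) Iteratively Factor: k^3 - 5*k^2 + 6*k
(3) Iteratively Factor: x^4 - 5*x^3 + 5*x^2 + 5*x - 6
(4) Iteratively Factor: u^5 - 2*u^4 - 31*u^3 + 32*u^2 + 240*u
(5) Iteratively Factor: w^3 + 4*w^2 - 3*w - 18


(1) = (h + 3)*(h^4 - 15*h^3 + 83*h^2 - 201*h + 180) = (h - 3)*(h + 3)*(h^3 - 12*h^2 + 47*h - 60) = (h - 5)*(h - 3)*(h + 3)*(h^2 - 7*h + 12) = (h - 5)*(h - 4)*(h - 3)*(h + 3)*(h - 3)
(2) = (k)*(k^2 - 5*k + 6) = k*(k - 3)*(k - 2)
(3) = (x + 1)*(x^3 - 6*x^2 + 11*x - 6) = (x - 1)*(x + 1)*(x^2 - 5*x + 6) = (x - 2)*(x - 1)*(x + 1)*(x - 3)
(4) = (u + 3)*(u^4 - 5*u^3 - 16*u^2 + 80*u) = (u - 4)*(u + 3)*(u^3 - u^2 - 20*u) = (u - 5)*(u - 4)*(u + 3)*(u^2 + 4*u) = u*(u - 5)*(u - 4)*(u + 3)*(u + 4)
(5) = (w + 3)*(w^2 + w - 6) = (w - 2)*(w + 3)*(w + 3)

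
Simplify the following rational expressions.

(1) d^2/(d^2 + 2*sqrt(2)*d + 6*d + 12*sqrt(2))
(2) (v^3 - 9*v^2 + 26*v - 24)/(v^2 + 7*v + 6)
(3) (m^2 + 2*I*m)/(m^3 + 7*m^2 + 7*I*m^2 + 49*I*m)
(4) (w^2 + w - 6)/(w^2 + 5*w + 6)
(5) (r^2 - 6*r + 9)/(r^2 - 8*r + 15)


(1) = d^2/(d^2 + d*(2*sqrt(2) + 6) + 12*sqrt(2))
(2) = (v^3 - 9*v^2 + 26*v - 24)/(v^2 + 7*v + 6)
(3) = (m + 2*I)/(m^2 + m*(7 + 7*I) + 49*I)
(4) = (w - 2)/(w + 2)
(5) = (r - 3)/(r - 5)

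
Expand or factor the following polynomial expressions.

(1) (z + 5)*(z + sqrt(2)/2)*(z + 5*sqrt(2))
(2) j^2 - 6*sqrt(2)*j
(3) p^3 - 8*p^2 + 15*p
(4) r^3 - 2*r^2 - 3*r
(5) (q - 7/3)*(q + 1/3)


(1) = z^3 + 5*z^2 + 11*sqrt(2)*z^2/2 + 5*z + 55*sqrt(2)*z/2 + 25
(2) = j*(j - 6*sqrt(2))
(3) = p*(p - 5)*(p - 3)
(4) = r*(r - 3)*(r + 1)
(5) = q^2 - 2*q - 7/9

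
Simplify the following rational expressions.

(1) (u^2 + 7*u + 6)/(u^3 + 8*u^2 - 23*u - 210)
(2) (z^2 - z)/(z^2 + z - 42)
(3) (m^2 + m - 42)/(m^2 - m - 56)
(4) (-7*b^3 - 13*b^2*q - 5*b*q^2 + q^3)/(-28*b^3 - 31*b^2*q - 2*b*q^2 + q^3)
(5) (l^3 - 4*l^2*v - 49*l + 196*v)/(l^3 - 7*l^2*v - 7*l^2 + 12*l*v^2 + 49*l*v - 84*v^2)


(1) = (u + 1)/(u^2 + 2*u - 35)
(2) = (z^2 - z)/(z^2 + z - 42)
(3) = (m - 6)/(m - 8)
(4) = (b + q)/(4*b + q)
(5) = (-l - 7)/(-l + 3*v)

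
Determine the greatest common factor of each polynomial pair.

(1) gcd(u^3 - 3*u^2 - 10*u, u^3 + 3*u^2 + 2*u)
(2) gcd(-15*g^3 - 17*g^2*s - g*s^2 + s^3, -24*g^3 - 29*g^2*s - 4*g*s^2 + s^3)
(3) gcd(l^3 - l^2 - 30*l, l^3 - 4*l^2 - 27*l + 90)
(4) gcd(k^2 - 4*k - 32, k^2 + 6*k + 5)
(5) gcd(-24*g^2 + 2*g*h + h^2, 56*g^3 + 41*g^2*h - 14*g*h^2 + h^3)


(1) = gcd(u*(u - 5)*(u + 2), u*(u + 1)*(u + 2)) = u^2 + 2*u
(2) = gcd((-5*g + s)*(g + s)*(3*g + s), (-8*g + s)*(g + s)*(3*g + s)) = 3*g^2 + 4*g*s + s^2
(3) = l^2 - l - 30
(4) = 1
(5) = 1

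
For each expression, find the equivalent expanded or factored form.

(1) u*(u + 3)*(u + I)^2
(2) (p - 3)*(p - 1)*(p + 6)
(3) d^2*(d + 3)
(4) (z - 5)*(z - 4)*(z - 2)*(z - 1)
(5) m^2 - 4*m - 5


(1) = u^4 + 3*u^3 + 2*I*u^3 - u^2 + 6*I*u^2 - 3*u
(2) = p^3 + 2*p^2 - 21*p + 18
(3) = d^3 + 3*d^2
(4) = z^4 - 12*z^3 + 49*z^2 - 78*z + 40
(5) = (m - 5)*(m + 1)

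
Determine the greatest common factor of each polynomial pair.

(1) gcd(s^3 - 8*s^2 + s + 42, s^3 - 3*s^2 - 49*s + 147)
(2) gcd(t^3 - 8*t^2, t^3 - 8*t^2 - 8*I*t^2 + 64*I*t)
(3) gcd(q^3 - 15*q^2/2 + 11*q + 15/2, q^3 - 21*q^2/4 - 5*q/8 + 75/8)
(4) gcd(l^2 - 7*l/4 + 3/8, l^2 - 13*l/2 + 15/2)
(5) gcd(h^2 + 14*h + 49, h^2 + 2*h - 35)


(1) = gcd((s - 7)*(s - 3)*(s + 2), (s - 7)*(s - 3)*(s + 7)) = s^2 - 10*s + 21
(2) = t^2 - 8*t
(3) = q - 5
(4) = gcd((l - 3/2)*(l - 1/4), (l - 5)*(l - 3/2)) = l - 3/2
(5) = gcd((h + 7)^2, (h - 5)*(h + 7)) = h + 7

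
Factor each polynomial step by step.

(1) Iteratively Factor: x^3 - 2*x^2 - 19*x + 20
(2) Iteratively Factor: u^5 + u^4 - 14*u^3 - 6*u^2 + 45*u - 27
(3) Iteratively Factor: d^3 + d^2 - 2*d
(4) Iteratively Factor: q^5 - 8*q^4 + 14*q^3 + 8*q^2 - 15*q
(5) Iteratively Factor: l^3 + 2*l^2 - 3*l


(1) = (x + 4)*(x^2 - 6*x + 5) = (x - 1)*(x + 4)*(x - 5)
(2) = (u + 3)*(u^4 - 2*u^3 - 8*u^2 + 18*u - 9) = (u - 1)*(u + 3)*(u^3 - u^2 - 9*u + 9) = (u - 1)^2*(u + 3)*(u^2 - 9) = (u - 1)^2*(u + 3)^2*(u - 3)
(3) = (d + 2)*(d^2 - d) = (d - 1)*(d + 2)*(d)
(4) = (q - 5)*(q^4 - 3*q^3 - q^2 + 3*q) = (q - 5)*(q - 1)*(q^3 - 2*q^2 - 3*q) = q*(q - 5)*(q - 1)*(q^2 - 2*q - 3) = q*(q - 5)*(q - 1)*(q + 1)*(q - 3)
(5) = (l - 1)*(l^2 + 3*l) = l*(l - 1)*(l + 3)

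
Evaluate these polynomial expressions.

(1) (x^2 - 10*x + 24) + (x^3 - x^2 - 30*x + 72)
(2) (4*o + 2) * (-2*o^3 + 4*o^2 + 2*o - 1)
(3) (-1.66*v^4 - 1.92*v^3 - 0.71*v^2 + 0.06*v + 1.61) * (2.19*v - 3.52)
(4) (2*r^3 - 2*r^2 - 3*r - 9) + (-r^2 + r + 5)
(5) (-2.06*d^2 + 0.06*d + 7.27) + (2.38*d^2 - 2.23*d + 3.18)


(1) = x^3 - 40*x + 96
(2) = -8*o^4 + 12*o^3 + 16*o^2 - 2
(3) = -3.6354*v^5 + 1.6384*v^4 + 5.2035*v^3 + 2.6306*v^2 + 3.3147*v - 5.6672
(4) = 2*r^3 - 3*r^2 - 2*r - 4
(5) = 0.32*d^2 - 2.17*d + 10.45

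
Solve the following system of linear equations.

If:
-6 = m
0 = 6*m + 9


Then:
No Solution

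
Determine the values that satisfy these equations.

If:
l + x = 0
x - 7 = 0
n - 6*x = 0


Then:
l = -7
n = 42
x = 7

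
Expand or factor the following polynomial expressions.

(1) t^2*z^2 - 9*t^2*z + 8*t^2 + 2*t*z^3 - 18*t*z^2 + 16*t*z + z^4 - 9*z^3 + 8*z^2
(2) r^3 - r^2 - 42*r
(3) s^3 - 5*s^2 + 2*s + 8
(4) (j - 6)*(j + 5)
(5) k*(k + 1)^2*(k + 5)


(1) = (t + z)^2*(z - 8)*(z - 1)
(2) = r*(r - 7)*(r + 6)
(3) = (s - 4)*(s - 2)*(s + 1)
(4) = j^2 - j - 30
(5) = k^4 + 7*k^3 + 11*k^2 + 5*k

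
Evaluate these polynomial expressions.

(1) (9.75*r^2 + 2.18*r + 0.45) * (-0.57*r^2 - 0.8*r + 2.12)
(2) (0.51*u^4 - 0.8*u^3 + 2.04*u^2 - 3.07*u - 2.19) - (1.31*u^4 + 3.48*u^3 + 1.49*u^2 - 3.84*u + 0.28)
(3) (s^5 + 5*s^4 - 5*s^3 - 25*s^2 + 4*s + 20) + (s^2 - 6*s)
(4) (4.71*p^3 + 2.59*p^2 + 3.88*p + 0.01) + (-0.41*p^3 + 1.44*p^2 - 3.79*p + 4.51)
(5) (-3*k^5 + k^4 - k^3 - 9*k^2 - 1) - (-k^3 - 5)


(1) = -5.5575*r^4 - 9.0426*r^3 + 18.6695*r^2 + 4.2616*r + 0.954
(2) = -0.8*u^4 - 4.28*u^3 + 0.55*u^2 + 0.77*u - 2.47
(3) = s^5 + 5*s^4 - 5*s^3 - 24*s^2 - 2*s + 20
(4) = 4.3*p^3 + 4.03*p^2 + 0.09*p + 4.52
(5) = -3*k^5 + k^4 - 9*k^2 + 4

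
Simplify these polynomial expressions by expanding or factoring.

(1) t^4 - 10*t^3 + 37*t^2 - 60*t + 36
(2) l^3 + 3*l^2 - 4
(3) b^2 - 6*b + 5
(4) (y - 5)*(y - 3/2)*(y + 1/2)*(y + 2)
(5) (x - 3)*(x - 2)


(1) = (t - 3)^2*(t - 2)^2
(2) = (l - 1)*(l + 2)^2
(3) = (b - 5)*(b - 1)
(4) = y^4 - 4*y^3 - 31*y^2/4 + 49*y/4 + 15/2
(5) = x^2 - 5*x + 6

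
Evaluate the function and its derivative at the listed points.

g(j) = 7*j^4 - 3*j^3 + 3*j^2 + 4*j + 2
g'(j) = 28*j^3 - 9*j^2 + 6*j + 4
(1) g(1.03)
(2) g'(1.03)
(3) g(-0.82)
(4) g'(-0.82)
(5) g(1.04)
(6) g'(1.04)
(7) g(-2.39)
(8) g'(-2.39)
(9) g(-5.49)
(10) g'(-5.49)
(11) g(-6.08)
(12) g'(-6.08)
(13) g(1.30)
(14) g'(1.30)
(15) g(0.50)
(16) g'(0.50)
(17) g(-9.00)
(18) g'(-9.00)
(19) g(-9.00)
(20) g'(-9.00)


(1) = 13.90
(2) = 31.23
(3) = 5.56
(4) = -22.41
(5) = 14.22
(6) = 32.00
(7) = 278.93
(8) = -444.00
(9) = 6925.85
(10) = -4933.34
(11) = 10328.45
(12) = -6658.34
(13) = 25.67
(14) = 58.11
(15) = 4.81
(16) = 8.25
(17) = 48323.00
(18) = -21191.00
(19) = 48323.00
(20) = -21191.00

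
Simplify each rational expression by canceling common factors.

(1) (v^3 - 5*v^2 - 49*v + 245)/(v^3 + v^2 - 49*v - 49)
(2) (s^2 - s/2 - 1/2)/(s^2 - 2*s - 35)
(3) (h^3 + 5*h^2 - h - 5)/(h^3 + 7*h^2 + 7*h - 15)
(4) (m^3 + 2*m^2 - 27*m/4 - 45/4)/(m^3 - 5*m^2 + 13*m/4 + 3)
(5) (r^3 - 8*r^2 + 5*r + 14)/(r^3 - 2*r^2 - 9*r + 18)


(1) = (v - 5)/(v + 1)
(2) = (2*s^2 - s - 1)/(2*s^2 - 4*s - 70)
(3) = (h + 1)/(h + 3)
(4) = (4*m^3 + 8*m^2 - 27*m - 45)/(4*m^3 - 20*m^2 + 13*m + 12)
(5) = (r^2 - 6*r - 7)/(r^2 - 9)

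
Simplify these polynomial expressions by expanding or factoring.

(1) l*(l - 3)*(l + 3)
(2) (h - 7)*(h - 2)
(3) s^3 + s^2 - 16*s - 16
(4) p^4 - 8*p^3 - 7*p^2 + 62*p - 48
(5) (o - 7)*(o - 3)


(1) = l^3 - 9*l
(2) = h^2 - 9*h + 14
(3) = (s - 4)*(s + 1)*(s + 4)
(4) = (p - 8)*(p - 2)*(p - 1)*(p + 3)
(5) = o^2 - 10*o + 21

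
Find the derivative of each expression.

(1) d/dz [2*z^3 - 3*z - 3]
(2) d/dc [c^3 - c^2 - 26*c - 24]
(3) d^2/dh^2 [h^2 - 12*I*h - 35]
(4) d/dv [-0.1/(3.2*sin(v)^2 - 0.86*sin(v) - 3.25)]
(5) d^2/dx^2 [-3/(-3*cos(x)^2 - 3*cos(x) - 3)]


(1) = 6*z^2 - 3
(2) = 3*c^2 - 2*c - 26
(3) = 2
(4) = (0.64*sin(v) - 0.086)*cos(v)/(-3.2*sin(v)^2 + 0.86*sin(v) + 3.25)^2
(5) = (-4*sin(x)^4 - sin(x)^2 + 19*cos(x)/4 - 3*cos(3*x)/4 + 5)/(-sin(x)^2 + cos(x) + 2)^3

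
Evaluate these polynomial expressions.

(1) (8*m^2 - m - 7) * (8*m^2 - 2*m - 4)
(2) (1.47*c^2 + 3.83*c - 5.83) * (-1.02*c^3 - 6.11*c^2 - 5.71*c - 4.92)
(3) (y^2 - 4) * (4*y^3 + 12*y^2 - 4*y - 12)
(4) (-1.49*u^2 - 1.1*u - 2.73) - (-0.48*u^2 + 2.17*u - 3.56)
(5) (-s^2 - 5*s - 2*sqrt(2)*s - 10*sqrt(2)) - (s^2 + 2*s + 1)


(1) = 64*m^4 - 24*m^3 - 86*m^2 + 18*m + 28
(2) = -1.4994*c^5 - 12.8883*c^4 - 25.8484*c^3 + 6.5196*c^2 + 14.4457*c + 28.6836
(3) = 4*y^5 + 12*y^4 - 20*y^3 - 60*y^2 + 16*y + 48
(4) = -1.01*u^2 - 3.27*u + 0.83
(5) = -2*s^2 - 7*s - 2*sqrt(2)*s - 10*sqrt(2) - 1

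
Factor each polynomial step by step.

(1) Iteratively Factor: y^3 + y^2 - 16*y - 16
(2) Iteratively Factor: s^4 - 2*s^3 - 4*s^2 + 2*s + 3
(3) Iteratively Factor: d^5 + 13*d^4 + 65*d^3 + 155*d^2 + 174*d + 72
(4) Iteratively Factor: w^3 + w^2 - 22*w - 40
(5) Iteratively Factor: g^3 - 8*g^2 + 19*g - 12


(1) = (y + 1)*(y^2 - 16) = (y - 4)*(y + 1)*(y + 4)
(2) = (s + 1)*(s^3 - 3*s^2 - s + 3) = (s - 3)*(s + 1)*(s^2 - 1) = (s - 3)*(s - 1)*(s + 1)*(s + 1)
(3) = (d + 3)*(d^4 + 10*d^3 + 35*d^2 + 50*d + 24) = (d + 1)*(d + 3)*(d^3 + 9*d^2 + 26*d + 24) = (d + 1)*(d + 3)^2*(d^2 + 6*d + 8) = (d + 1)*(d + 3)^2*(d + 4)*(d + 2)
(4) = (w + 4)*(w^2 - 3*w - 10) = (w - 5)*(w + 4)*(w + 2)
(5) = (g - 4)*(g^2 - 4*g + 3) = (g - 4)*(g - 1)*(g - 3)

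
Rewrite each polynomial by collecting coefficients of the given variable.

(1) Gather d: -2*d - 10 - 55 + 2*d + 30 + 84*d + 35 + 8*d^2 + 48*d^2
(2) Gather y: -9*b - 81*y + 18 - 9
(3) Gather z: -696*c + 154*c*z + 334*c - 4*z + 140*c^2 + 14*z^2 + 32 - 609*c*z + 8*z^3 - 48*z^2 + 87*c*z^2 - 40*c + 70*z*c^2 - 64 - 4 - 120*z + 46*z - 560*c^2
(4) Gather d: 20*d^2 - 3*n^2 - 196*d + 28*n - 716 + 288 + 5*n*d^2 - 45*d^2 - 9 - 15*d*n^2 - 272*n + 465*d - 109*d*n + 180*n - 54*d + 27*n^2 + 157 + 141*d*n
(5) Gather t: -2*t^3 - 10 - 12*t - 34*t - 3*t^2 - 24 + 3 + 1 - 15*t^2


(1) = 56*d^2 + 84*d
(2) = -9*b - 81*y + 9
(3) = -420*c^2 - 402*c + 8*z^3 + z^2*(87*c - 34) + z*(70*c^2 - 455*c - 78) - 36
(4) = d^2*(5*n - 25) + d*(-15*n^2 + 32*n + 215) + 24*n^2 - 64*n - 280
(5) = -2*t^3 - 18*t^2 - 46*t - 30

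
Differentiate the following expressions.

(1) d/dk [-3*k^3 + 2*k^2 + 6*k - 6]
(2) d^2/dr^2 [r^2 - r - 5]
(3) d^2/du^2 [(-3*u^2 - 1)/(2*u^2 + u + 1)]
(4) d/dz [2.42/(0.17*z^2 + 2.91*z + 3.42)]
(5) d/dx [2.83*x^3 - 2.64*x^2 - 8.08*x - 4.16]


(1) = -9*k^2 + 4*k + 6
(2) = 2
(3) = 4*(3*u^3 + 3*u^2 - 3*u - 1)/(8*u^6 + 12*u^5 + 18*u^4 + 13*u^3 + 9*u^2 + 3*u + 1)
(4) = (-0.8228*z - 7.0422)/(0.17*z^2 + 2.91*z + 3.42)^2
(5) = 8.49*x^2 - 5.28*x - 8.08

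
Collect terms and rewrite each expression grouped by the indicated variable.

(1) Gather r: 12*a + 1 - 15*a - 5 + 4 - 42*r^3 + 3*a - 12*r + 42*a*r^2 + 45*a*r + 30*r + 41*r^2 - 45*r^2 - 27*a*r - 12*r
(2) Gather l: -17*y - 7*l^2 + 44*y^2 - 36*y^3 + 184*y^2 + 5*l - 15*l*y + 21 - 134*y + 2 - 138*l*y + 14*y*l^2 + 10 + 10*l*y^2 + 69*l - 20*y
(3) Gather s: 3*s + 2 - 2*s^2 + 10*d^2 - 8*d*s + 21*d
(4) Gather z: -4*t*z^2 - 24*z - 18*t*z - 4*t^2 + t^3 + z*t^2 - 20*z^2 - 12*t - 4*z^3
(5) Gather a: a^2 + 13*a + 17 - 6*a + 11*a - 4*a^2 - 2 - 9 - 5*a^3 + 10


(1) = -42*r^3 + r^2*(42*a - 4) + r*(18*a + 6)
(2) = l^2*(14*y - 7) + l*(10*y^2 - 153*y + 74) - 36*y^3 + 228*y^2 - 171*y + 33
(3) = 10*d^2 + 21*d - 2*s^2 + s*(3 - 8*d) + 2
(4) = t^3 - 4*t^2 - 12*t - 4*z^3 + z^2*(-4*t - 20) + z*(t^2 - 18*t - 24)
(5) = -5*a^3 - 3*a^2 + 18*a + 16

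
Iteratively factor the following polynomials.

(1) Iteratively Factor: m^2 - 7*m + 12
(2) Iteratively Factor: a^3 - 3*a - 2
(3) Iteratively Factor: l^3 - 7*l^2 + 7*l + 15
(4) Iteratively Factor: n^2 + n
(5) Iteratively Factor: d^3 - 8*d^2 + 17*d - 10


(1) = (m - 4)*(m - 3)
(2) = (a + 1)*(a^2 - a - 2) = (a + 1)^2*(a - 2)
(3) = (l + 1)*(l^2 - 8*l + 15) = (l - 3)*(l + 1)*(l - 5)
(4) = (n)*(n + 1)
(5) = (d - 2)*(d^2 - 6*d + 5) = (d - 2)*(d - 1)*(d - 5)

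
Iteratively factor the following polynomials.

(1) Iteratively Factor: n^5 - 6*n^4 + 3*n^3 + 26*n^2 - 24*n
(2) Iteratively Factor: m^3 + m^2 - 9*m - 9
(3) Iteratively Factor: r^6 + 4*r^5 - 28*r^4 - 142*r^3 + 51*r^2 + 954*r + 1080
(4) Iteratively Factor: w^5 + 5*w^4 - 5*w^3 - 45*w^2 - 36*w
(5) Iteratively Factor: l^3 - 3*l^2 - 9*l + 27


(1) = (n - 4)*(n^4 - 2*n^3 - 5*n^2 + 6*n) = (n - 4)*(n - 3)*(n^3 + n^2 - 2*n) = (n - 4)*(n - 3)*(n - 1)*(n^2 + 2*n) = (n - 4)*(n - 3)*(n - 1)*(n + 2)*(n)
(2) = (m + 3)*(m^2 - 2*m - 3) = (m - 3)*(m + 3)*(m + 1)
(3) = (r + 2)*(r^5 + 2*r^4 - 32*r^3 - 78*r^2 + 207*r + 540) = (r + 2)*(r + 3)*(r^4 - r^3 - 29*r^2 + 9*r + 180) = (r + 2)*(r + 3)^2*(r^3 - 4*r^2 - 17*r + 60) = (r - 5)*(r + 2)*(r + 3)^2*(r^2 + r - 12) = (r - 5)*(r - 3)*(r + 2)*(r + 3)^2*(r + 4)
(4) = (w + 4)*(w^4 + w^3 - 9*w^2 - 9*w) = (w + 3)*(w + 4)*(w^3 - 2*w^2 - 3*w) = w*(w + 3)*(w + 4)*(w^2 - 2*w - 3) = w*(w - 3)*(w + 3)*(w + 4)*(w + 1)
(5) = (l - 3)*(l^2 - 9) = (l - 3)*(l + 3)*(l - 3)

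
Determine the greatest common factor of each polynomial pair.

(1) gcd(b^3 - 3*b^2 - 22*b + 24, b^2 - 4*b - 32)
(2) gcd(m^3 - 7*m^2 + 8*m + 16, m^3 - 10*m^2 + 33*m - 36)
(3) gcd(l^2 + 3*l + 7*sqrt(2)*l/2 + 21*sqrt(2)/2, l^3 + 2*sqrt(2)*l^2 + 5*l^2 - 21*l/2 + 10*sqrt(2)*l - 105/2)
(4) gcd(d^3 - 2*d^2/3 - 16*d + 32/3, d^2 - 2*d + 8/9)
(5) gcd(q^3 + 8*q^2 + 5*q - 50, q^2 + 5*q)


(1) = b + 4
(2) = gcd((m - 4)^2*(m + 1), (m - 4)*(m - 3)^2) = m - 4
(3) = gcd((l + 3)*(l + 7*sqrt(2)/2), (l + 5)*(l - 3*sqrt(2)/2)*(l + 7*sqrt(2)/2)) = l + 7*sqrt(2)/2
(4) = gcd((d - 4)*(d - 2/3)*(d + 4), (d - 4/3)*(d - 2/3)) = d - 2/3
(5) = q + 5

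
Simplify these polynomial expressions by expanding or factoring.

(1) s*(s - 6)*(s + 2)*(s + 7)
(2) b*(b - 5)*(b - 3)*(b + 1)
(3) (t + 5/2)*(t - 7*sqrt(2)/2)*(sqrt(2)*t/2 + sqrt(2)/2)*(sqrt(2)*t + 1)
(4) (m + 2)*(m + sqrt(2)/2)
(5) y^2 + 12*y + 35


(1) = s^4 + 3*s^3 - 40*s^2 - 84*s
(2) = b^4 - 7*b^3 + 7*b^2 + 15*b
(3) = t^4 - 3*sqrt(2)*t^3 + 7*t^3/2 - 21*sqrt(2)*t^2/2 - t^2 - 49*t/4 - 15*sqrt(2)*t/2 - 35/4
(4) = m^2 + sqrt(2)*m/2 + 2*m + sqrt(2)
(5) = (y + 5)*(y + 7)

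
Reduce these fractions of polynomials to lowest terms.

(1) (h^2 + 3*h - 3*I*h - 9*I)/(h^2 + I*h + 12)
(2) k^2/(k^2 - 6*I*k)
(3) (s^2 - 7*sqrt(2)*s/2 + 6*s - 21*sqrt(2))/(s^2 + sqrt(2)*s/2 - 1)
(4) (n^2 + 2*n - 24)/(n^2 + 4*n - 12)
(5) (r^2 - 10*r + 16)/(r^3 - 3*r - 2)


(1) = (h + 3)/(h + 4*I)
(2) = k/(k - 6*I)
(3) = (4*s^2 + s*(24 - 14*sqrt(2)) - 84*sqrt(2))/(4*s^2 + 2*sqrt(2)*s - 4)
(4) = (n - 4)/(n - 2)
(5) = (r - 8)/(r^2 + 2*r + 1)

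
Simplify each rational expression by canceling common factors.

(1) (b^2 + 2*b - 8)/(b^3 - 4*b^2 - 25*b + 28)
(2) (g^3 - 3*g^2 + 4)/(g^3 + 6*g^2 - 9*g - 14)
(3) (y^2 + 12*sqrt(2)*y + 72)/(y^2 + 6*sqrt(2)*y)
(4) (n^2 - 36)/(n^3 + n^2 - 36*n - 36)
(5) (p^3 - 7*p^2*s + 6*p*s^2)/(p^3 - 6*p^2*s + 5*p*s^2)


(1) = (b - 2)/(b^2 - 8*b + 7)
(2) = (g - 2)/(g + 7)
(3) = (y + 6*sqrt(2))/y
(4) = 1/(n + 1)
(5) = (p - 6*s)/(p - 5*s)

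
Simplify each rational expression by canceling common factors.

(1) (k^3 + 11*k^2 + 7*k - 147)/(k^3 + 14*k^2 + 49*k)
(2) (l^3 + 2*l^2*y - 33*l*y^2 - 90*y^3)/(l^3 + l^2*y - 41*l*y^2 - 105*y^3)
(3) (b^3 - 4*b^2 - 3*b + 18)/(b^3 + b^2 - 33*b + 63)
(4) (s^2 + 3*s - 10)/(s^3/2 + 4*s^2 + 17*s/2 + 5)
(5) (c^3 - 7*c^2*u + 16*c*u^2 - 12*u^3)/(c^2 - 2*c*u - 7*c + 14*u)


(1) = (k - 3)/k
(2) = (-l + 6*y)/(-l + 7*y)
(3) = (b + 2)/(b + 7)
(4) = (2*s - 4)/(s^2 + 3*s + 2)
(5) = (c^2 - 5*c*u + 6*u^2)/(c - 7)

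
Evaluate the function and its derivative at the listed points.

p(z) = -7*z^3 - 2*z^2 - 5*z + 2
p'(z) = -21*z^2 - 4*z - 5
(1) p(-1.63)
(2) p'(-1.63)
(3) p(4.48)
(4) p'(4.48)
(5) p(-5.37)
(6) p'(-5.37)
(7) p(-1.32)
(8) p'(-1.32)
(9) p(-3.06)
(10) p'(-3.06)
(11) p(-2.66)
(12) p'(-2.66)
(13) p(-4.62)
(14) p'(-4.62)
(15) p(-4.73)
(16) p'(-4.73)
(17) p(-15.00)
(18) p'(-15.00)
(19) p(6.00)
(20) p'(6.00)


(1) = 35.15
(2) = -54.27
(3) = -689.95
(4) = -444.40
(5) = 1055.16
(6) = -589.09
(7) = 21.21
(8) = -36.31
(9) = 199.14
(10) = -189.40
(11) = 132.90
(12) = -142.95
(13) = 672.69
(14) = -434.75
(15) = 721.67
(16) = -455.91
(17) = 23252.00
(18) = -4670.00
(19) = -1612.00
(20) = -785.00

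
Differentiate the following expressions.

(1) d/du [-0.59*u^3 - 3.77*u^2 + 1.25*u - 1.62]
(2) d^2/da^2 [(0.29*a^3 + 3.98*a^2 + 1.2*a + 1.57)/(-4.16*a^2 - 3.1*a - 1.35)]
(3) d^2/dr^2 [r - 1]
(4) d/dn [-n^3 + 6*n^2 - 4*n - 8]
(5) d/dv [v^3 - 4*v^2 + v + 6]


(1) = -1.77*u^2 - 7.54*u + 1.25
(2) = (58.8022*a^3 - 36.190572*a^2 - 84.21627*a - 17.00426)/(71.991296*a^6 + 160.94208*a^5 + 190.02048*a^4 + 134.2486*a^3 + 61.6653*a^2 + 16.94925*a + 2.460375)
(3) = 0
(4) = -3*n^2 + 12*n - 4
(5) = 3*v^2 - 8*v + 1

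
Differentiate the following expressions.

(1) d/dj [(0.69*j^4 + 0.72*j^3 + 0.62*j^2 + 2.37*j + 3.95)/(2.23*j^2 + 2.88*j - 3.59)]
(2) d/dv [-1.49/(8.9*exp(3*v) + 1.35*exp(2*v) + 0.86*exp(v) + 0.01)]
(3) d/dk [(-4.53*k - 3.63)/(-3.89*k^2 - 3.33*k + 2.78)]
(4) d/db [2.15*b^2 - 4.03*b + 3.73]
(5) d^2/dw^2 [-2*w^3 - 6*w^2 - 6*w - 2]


(1) = (3.0774*j^5 + 7.5672*j^4 - 5.7612*j^3 - 11.2539*j^2 - 22.0686*j - 19.8843)/(4.9729*j^4 + 12.8448*j^3 - 7.717*j^2 - 20.6784*j + 12.8881)
(2) = (39.783*exp(2*v) + 4.023*exp(v) + 1.2814)*exp(v)/(8.9*exp(3*v) + 1.35*exp(2*v) + 0.86*exp(v) + 0.01)^2
(3) = (17.6217*k^2 + 15.0849*k - (4.53*k + 3.63)*(7.78*k + 3.33) - 12.5934)/(3.89*k^2 + 3.33*k - 2.78)^2
(4) = 4.3*b - 4.03
(5) = -12*w - 12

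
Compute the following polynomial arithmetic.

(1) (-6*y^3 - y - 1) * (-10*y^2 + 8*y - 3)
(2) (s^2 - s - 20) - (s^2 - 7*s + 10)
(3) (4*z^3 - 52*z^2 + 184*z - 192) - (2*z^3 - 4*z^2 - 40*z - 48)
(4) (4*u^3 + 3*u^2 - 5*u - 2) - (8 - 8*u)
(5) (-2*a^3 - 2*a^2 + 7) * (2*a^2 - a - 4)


(1) = 60*y^5 - 48*y^4 + 28*y^3 + 2*y^2 - 5*y + 3
(2) = 6*s - 30
(3) = 2*z^3 - 48*z^2 + 224*z - 144
(4) = 4*u^3 + 3*u^2 + 3*u - 10
(5) = -4*a^5 - 2*a^4 + 10*a^3 + 22*a^2 - 7*a - 28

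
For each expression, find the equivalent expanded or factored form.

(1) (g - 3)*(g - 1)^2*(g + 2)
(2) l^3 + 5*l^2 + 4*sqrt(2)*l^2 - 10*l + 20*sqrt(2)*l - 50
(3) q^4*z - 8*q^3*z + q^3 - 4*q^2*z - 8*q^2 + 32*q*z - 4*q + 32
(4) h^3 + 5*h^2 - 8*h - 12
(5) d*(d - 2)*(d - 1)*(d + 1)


(1) = g^4 - 3*g^3 - 3*g^2 + 11*g - 6
(2) = (l + 5)*(l - sqrt(2))*(l + 5*sqrt(2))
(3) = (q - 8)*(q - 2)*(q + 2)*(q*z + 1)
(4) = (h - 2)*(h + 1)*(h + 6)
(5) = d^4 - 2*d^3 - d^2 + 2*d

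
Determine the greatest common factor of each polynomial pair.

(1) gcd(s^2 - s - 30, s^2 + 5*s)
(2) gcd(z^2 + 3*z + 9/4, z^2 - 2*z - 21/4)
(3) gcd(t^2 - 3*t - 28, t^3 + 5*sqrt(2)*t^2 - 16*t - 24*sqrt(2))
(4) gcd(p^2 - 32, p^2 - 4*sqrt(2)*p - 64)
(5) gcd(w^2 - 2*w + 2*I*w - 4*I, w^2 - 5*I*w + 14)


(1) = s + 5
(2) = z + 3/2
(3) = gcd((t - 7)*(t + 4), (t - 2*sqrt(2))*(t + sqrt(2))*(t + 6*sqrt(2))) = 1
(4) = p + 4*sqrt(2)
(5) = gcd((w - 2)*(w + 2*I), (w - 7*I)*(w + 2*I)) = w + 2*I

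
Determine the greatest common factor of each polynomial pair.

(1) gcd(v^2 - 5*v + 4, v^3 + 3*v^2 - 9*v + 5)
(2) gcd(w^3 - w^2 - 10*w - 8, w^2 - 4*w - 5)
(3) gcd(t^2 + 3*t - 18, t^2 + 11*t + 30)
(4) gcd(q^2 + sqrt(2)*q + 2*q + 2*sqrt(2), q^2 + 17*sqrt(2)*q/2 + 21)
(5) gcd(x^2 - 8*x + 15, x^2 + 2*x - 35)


(1) = gcd((v - 4)*(v - 1), (v - 1)^2*(v + 5)) = v - 1
(2) = w + 1
(3) = t + 6
(4) = gcd((q + 2)*(q + sqrt(2)), (q + 3*sqrt(2)/2)*(q + 7*sqrt(2))) = 1
(5) = gcd((x - 5)*(x - 3), (x - 5)*(x + 7)) = x - 5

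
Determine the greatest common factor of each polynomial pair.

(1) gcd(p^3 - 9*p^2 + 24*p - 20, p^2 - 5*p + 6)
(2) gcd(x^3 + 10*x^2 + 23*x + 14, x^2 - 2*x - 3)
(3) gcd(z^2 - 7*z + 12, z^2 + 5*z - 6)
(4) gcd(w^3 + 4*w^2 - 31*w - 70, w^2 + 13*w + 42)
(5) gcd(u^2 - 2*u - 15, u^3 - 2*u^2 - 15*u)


(1) = p - 2
(2) = x + 1
(3) = gcd((z - 4)*(z - 3), (z - 1)*(z + 6)) = 1
(4) = w + 7
(5) = u^2 - 2*u - 15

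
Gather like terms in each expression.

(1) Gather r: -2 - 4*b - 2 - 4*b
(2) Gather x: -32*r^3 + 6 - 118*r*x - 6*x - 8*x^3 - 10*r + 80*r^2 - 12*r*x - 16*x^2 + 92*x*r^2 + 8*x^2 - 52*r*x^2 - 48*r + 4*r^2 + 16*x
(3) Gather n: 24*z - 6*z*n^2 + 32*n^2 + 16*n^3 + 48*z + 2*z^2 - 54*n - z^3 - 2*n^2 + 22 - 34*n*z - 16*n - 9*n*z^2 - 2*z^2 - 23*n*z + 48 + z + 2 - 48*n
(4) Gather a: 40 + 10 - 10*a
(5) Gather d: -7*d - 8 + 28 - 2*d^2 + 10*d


(1) = -8*b - 4
(2) = -32*r^3 + 84*r^2 - 58*r - 8*x^3 + x^2*(-52*r - 8) + x*(92*r^2 - 130*r + 10) + 6
(3) = 16*n^3 + n^2*(30 - 6*z) + n*(-9*z^2 - 57*z - 118) - z^3 + 73*z + 72
(4) = 50 - 10*a
(5) = -2*d^2 + 3*d + 20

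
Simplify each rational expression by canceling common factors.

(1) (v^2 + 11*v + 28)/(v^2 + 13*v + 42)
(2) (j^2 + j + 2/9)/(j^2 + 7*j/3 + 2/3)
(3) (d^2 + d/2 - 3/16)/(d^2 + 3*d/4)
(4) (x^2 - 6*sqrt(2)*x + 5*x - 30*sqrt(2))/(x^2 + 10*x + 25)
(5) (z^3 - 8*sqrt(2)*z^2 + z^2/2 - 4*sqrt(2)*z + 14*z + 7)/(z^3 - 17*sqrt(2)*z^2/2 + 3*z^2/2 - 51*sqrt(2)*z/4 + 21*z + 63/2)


(1) = (v + 4)/(v + 6)
(2) = (3*j + 2)/(3*j + 6)
(3) = (4*d - 1)/(4*d)
(4) = (x - 6*sqrt(2))/(x + 5)
(5) = (8*z^2 + z*(4 - 8*sqrt(2)) - 4*sqrt(2))/(8*z^2 + z*(12 - 12*sqrt(2)) - 18*sqrt(2))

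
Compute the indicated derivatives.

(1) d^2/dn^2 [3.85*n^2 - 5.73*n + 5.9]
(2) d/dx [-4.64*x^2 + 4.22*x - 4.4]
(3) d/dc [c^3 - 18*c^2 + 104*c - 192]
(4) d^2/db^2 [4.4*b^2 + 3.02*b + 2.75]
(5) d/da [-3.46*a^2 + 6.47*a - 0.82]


(1) = 7.70000000000000
(2) = 4.22 - 9.28*x
(3) = 3*c^2 - 36*c + 104
(4) = 8.80000000000000
(5) = 6.47 - 6.92*a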